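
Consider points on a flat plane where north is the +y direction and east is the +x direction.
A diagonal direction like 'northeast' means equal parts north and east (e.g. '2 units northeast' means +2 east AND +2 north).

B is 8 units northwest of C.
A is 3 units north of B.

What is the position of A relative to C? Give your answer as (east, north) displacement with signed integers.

Answer: A is at (east=-8, north=11) relative to C.

Derivation:
Place C at the origin (east=0, north=0).
  B is 8 units northwest of C: delta (east=-8, north=+8); B at (east=-8, north=8).
  A is 3 units north of B: delta (east=+0, north=+3); A at (east=-8, north=11).
Therefore A relative to C: (east=-8, north=11).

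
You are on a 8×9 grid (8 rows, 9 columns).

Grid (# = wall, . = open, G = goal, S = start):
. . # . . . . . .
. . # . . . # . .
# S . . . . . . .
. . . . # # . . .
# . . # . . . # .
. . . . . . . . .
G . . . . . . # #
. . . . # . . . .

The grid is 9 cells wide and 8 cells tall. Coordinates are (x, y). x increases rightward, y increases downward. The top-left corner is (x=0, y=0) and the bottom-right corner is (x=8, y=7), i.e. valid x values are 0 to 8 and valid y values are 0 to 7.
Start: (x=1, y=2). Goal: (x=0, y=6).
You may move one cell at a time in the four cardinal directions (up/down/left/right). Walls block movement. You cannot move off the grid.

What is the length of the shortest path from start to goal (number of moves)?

BFS from (x=1, y=2) until reaching (x=0, y=6):
  Distance 0: (x=1, y=2)
  Distance 1: (x=1, y=1), (x=2, y=2), (x=1, y=3)
  Distance 2: (x=1, y=0), (x=0, y=1), (x=3, y=2), (x=0, y=3), (x=2, y=3), (x=1, y=4)
  Distance 3: (x=0, y=0), (x=3, y=1), (x=4, y=2), (x=3, y=3), (x=2, y=4), (x=1, y=5)
  Distance 4: (x=3, y=0), (x=4, y=1), (x=5, y=2), (x=0, y=5), (x=2, y=5), (x=1, y=6)
  Distance 5: (x=4, y=0), (x=5, y=1), (x=6, y=2), (x=3, y=5), (x=0, y=6), (x=2, y=6), (x=1, y=7)  <- goal reached here
One shortest path (5 moves): (x=1, y=2) -> (x=1, y=3) -> (x=1, y=4) -> (x=1, y=5) -> (x=0, y=5) -> (x=0, y=6)

Answer: Shortest path length: 5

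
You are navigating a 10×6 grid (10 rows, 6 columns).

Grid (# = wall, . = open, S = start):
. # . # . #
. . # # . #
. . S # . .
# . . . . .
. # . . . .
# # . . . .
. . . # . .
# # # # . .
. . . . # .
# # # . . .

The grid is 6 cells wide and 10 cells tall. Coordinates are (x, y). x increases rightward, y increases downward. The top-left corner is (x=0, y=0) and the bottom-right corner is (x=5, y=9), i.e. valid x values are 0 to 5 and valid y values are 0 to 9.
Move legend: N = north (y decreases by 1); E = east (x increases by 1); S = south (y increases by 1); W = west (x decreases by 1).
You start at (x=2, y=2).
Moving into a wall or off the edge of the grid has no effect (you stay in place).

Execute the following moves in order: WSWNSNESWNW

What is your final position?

Answer: Final position: (x=0, y=2)

Derivation:
Start: (x=2, y=2)
  W (west): (x=2, y=2) -> (x=1, y=2)
  S (south): (x=1, y=2) -> (x=1, y=3)
  W (west): blocked, stay at (x=1, y=3)
  N (north): (x=1, y=3) -> (x=1, y=2)
  S (south): (x=1, y=2) -> (x=1, y=3)
  N (north): (x=1, y=3) -> (x=1, y=2)
  E (east): (x=1, y=2) -> (x=2, y=2)
  S (south): (x=2, y=2) -> (x=2, y=3)
  W (west): (x=2, y=3) -> (x=1, y=3)
  N (north): (x=1, y=3) -> (x=1, y=2)
  W (west): (x=1, y=2) -> (x=0, y=2)
Final: (x=0, y=2)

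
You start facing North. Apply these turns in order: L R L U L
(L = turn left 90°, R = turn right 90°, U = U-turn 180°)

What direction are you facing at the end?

Answer: Final heading: North

Derivation:
Start: North
  L (left (90° counter-clockwise)) -> West
  R (right (90° clockwise)) -> North
  L (left (90° counter-clockwise)) -> West
  U (U-turn (180°)) -> East
  L (left (90° counter-clockwise)) -> North
Final: North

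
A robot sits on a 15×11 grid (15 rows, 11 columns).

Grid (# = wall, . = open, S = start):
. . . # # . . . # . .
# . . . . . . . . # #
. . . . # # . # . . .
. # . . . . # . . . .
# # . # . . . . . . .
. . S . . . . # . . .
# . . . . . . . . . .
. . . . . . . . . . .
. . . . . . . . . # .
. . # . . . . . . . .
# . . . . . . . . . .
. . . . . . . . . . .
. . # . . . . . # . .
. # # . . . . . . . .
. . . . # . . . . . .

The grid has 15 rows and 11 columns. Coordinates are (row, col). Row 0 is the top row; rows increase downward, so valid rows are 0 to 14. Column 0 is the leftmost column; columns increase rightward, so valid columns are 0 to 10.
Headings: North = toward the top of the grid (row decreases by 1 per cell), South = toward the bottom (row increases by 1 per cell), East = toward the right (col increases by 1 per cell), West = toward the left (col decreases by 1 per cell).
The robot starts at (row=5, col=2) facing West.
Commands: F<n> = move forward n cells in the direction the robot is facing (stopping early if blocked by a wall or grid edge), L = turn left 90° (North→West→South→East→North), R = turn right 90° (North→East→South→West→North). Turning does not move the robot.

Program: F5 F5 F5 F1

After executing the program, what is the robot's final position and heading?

Start: (row=5, col=2), facing West
  F5: move forward 2/5 (blocked), now at (row=5, col=0)
  F5: move forward 0/5 (blocked), now at (row=5, col=0)
  F5: move forward 0/5 (blocked), now at (row=5, col=0)
  F1: move forward 0/1 (blocked), now at (row=5, col=0)
Final: (row=5, col=0), facing West

Answer: Final position: (row=5, col=0), facing West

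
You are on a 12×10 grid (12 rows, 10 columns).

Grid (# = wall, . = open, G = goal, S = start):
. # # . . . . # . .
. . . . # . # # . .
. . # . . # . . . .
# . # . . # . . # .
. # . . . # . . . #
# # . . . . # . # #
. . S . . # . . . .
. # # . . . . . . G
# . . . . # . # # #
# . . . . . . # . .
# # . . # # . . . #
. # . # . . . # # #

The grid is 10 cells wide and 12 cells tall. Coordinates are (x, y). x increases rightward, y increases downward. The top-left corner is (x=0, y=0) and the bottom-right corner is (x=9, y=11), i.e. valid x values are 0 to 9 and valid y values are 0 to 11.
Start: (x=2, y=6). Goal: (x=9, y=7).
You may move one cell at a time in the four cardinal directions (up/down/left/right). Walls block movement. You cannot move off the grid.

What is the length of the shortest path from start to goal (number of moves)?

Answer: Shortest path length: 8

Derivation:
BFS from (x=2, y=6) until reaching (x=9, y=7):
  Distance 0: (x=2, y=6)
  Distance 1: (x=2, y=5), (x=1, y=6), (x=3, y=6)
  Distance 2: (x=2, y=4), (x=3, y=5), (x=0, y=6), (x=4, y=6), (x=3, y=7)
  Distance 3: (x=3, y=4), (x=4, y=5), (x=0, y=7), (x=4, y=7), (x=3, y=8)
  Distance 4: (x=3, y=3), (x=4, y=4), (x=5, y=5), (x=5, y=7), (x=2, y=8), (x=4, y=8), (x=3, y=9)
  Distance 5: (x=3, y=2), (x=4, y=3), (x=6, y=7), (x=1, y=8), (x=2, y=9), (x=4, y=9), (x=3, y=10)
  Distance 6: (x=3, y=1), (x=4, y=2), (x=6, y=6), (x=7, y=7), (x=6, y=8), (x=1, y=9), (x=5, y=9), (x=2, y=10)
  Distance 7: (x=3, y=0), (x=2, y=1), (x=7, y=6), (x=8, y=7), (x=6, y=9), (x=2, y=11)
  Distance 8: (x=4, y=0), (x=1, y=1), (x=7, y=5), (x=8, y=6), (x=9, y=7), (x=6, y=10)  <- goal reached here
One shortest path (8 moves): (x=2, y=6) -> (x=3, y=6) -> (x=4, y=6) -> (x=4, y=7) -> (x=5, y=7) -> (x=6, y=7) -> (x=7, y=7) -> (x=8, y=7) -> (x=9, y=7)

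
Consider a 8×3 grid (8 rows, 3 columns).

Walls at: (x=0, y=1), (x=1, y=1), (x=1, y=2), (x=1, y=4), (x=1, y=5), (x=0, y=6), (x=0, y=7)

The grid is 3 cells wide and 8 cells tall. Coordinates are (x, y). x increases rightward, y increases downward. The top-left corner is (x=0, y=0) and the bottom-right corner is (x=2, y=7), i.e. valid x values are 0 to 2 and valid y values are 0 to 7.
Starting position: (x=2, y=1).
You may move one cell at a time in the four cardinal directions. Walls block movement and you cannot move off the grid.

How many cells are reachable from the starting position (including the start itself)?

Answer: Reachable cells: 17

Derivation:
BFS flood-fill from (x=2, y=1):
  Distance 0: (x=2, y=1)
  Distance 1: (x=2, y=0), (x=2, y=2)
  Distance 2: (x=1, y=0), (x=2, y=3)
  Distance 3: (x=0, y=0), (x=1, y=3), (x=2, y=4)
  Distance 4: (x=0, y=3), (x=2, y=5)
  Distance 5: (x=0, y=2), (x=0, y=4), (x=2, y=6)
  Distance 6: (x=0, y=5), (x=1, y=6), (x=2, y=7)
  Distance 7: (x=1, y=7)
Total reachable: 17 (grid has 17 open cells total)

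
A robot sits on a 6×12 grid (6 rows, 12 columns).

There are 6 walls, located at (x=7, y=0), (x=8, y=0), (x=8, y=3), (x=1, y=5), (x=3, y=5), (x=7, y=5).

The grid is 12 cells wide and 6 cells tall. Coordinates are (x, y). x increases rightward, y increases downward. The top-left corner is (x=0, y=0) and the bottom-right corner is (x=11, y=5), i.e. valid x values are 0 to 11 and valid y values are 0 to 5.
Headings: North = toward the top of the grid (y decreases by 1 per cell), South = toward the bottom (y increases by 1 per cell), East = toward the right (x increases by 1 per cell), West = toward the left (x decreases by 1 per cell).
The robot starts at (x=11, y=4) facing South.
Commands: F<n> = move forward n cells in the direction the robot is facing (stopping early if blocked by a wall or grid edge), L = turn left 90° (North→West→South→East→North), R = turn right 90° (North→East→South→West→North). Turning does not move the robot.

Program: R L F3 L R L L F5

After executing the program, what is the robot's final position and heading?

Answer: Final position: (x=11, y=0), facing North

Derivation:
Start: (x=11, y=4), facing South
  R: turn right, now facing West
  L: turn left, now facing South
  F3: move forward 1/3 (blocked), now at (x=11, y=5)
  L: turn left, now facing East
  R: turn right, now facing South
  L: turn left, now facing East
  L: turn left, now facing North
  F5: move forward 5, now at (x=11, y=0)
Final: (x=11, y=0), facing North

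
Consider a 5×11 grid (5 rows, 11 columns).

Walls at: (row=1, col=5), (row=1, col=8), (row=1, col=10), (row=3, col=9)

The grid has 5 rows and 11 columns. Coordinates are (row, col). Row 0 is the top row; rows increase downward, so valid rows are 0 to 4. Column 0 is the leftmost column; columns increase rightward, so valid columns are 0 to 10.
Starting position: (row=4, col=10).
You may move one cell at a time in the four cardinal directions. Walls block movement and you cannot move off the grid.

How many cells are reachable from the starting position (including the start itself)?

Answer: Reachable cells: 51

Derivation:
BFS flood-fill from (row=4, col=10):
  Distance 0: (row=4, col=10)
  Distance 1: (row=3, col=10), (row=4, col=9)
  Distance 2: (row=2, col=10), (row=4, col=8)
  Distance 3: (row=2, col=9), (row=3, col=8), (row=4, col=7)
  Distance 4: (row=1, col=9), (row=2, col=8), (row=3, col=7), (row=4, col=6)
  Distance 5: (row=0, col=9), (row=2, col=7), (row=3, col=6), (row=4, col=5)
  Distance 6: (row=0, col=8), (row=0, col=10), (row=1, col=7), (row=2, col=6), (row=3, col=5), (row=4, col=4)
  Distance 7: (row=0, col=7), (row=1, col=6), (row=2, col=5), (row=3, col=4), (row=4, col=3)
  Distance 8: (row=0, col=6), (row=2, col=4), (row=3, col=3), (row=4, col=2)
  Distance 9: (row=0, col=5), (row=1, col=4), (row=2, col=3), (row=3, col=2), (row=4, col=1)
  Distance 10: (row=0, col=4), (row=1, col=3), (row=2, col=2), (row=3, col=1), (row=4, col=0)
  Distance 11: (row=0, col=3), (row=1, col=2), (row=2, col=1), (row=3, col=0)
  Distance 12: (row=0, col=2), (row=1, col=1), (row=2, col=0)
  Distance 13: (row=0, col=1), (row=1, col=0)
  Distance 14: (row=0, col=0)
Total reachable: 51 (grid has 51 open cells total)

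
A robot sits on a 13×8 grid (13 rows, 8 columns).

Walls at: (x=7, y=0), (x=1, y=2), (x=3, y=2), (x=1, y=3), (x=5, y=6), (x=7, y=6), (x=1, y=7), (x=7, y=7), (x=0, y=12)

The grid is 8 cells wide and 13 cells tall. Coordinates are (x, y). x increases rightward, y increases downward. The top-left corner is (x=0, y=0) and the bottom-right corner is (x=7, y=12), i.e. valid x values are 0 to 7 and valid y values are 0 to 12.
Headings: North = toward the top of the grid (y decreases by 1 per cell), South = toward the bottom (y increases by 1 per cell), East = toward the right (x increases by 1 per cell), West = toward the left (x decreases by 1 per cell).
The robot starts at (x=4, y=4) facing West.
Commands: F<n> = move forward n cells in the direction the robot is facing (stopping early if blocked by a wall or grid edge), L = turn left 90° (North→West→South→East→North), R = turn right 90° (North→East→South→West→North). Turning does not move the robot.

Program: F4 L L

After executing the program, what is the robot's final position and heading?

Start: (x=4, y=4), facing West
  F4: move forward 4, now at (x=0, y=4)
  L: turn left, now facing South
  L: turn left, now facing East
Final: (x=0, y=4), facing East

Answer: Final position: (x=0, y=4), facing East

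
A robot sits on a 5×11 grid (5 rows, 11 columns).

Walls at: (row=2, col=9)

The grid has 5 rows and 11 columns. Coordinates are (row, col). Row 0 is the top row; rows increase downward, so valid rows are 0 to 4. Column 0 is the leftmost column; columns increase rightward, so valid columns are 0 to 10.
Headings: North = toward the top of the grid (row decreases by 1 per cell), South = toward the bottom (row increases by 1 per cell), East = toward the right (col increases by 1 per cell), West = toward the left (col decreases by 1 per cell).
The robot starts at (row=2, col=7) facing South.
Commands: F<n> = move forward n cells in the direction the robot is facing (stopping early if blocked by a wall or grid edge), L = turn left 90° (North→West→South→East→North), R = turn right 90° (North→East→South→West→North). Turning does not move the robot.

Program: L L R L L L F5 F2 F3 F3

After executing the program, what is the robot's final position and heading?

Answer: Final position: (row=4, col=7), facing South

Derivation:
Start: (row=2, col=7), facing South
  L: turn left, now facing East
  L: turn left, now facing North
  R: turn right, now facing East
  L: turn left, now facing North
  L: turn left, now facing West
  L: turn left, now facing South
  F5: move forward 2/5 (blocked), now at (row=4, col=7)
  F2: move forward 0/2 (blocked), now at (row=4, col=7)
  F3: move forward 0/3 (blocked), now at (row=4, col=7)
  F3: move forward 0/3 (blocked), now at (row=4, col=7)
Final: (row=4, col=7), facing South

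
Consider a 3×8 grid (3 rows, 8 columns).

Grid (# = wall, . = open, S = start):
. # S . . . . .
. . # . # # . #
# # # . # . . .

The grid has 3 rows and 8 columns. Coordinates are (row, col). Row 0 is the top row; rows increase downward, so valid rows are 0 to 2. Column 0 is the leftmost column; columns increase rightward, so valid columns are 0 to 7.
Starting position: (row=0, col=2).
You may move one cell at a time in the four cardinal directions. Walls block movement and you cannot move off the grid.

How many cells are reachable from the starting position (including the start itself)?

Answer: Reachable cells: 12

Derivation:
BFS flood-fill from (row=0, col=2):
  Distance 0: (row=0, col=2)
  Distance 1: (row=0, col=3)
  Distance 2: (row=0, col=4), (row=1, col=3)
  Distance 3: (row=0, col=5), (row=2, col=3)
  Distance 4: (row=0, col=6)
  Distance 5: (row=0, col=7), (row=1, col=6)
  Distance 6: (row=2, col=6)
  Distance 7: (row=2, col=5), (row=2, col=7)
Total reachable: 12 (grid has 15 open cells total)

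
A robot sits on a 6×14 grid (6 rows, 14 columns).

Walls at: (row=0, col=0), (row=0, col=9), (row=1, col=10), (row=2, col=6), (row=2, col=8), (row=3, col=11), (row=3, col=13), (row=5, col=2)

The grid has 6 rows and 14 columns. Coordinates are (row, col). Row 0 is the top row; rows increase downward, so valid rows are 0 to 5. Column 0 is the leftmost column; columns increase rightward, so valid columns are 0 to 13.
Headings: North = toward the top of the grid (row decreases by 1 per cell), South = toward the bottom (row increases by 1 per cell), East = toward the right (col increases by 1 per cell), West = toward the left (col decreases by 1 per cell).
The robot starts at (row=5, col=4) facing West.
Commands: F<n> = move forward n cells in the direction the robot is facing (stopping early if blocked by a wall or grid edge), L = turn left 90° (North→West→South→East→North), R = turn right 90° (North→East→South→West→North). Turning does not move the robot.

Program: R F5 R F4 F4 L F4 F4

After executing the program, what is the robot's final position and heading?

Answer: Final position: (row=0, col=8), facing North

Derivation:
Start: (row=5, col=4), facing West
  R: turn right, now facing North
  F5: move forward 5, now at (row=0, col=4)
  R: turn right, now facing East
  F4: move forward 4, now at (row=0, col=8)
  F4: move forward 0/4 (blocked), now at (row=0, col=8)
  L: turn left, now facing North
  F4: move forward 0/4 (blocked), now at (row=0, col=8)
  F4: move forward 0/4 (blocked), now at (row=0, col=8)
Final: (row=0, col=8), facing North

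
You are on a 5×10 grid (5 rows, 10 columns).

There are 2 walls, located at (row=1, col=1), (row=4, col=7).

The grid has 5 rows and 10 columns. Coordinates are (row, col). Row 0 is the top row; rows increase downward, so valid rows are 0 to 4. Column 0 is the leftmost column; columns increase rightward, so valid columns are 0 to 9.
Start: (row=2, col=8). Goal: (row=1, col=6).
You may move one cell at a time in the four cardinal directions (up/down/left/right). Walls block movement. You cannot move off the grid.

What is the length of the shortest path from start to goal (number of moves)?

BFS from (row=2, col=8) until reaching (row=1, col=6):
  Distance 0: (row=2, col=8)
  Distance 1: (row=1, col=8), (row=2, col=7), (row=2, col=9), (row=3, col=8)
  Distance 2: (row=0, col=8), (row=1, col=7), (row=1, col=9), (row=2, col=6), (row=3, col=7), (row=3, col=9), (row=4, col=8)
  Distance 3: (row=0, col=7), (row=0, col=9), (row=1, col=6), (row=2, col=5), (row=3, col=6), (row=4, col=9)  <- goal reached here
One shortest path (3 moves): (row=2, col=8) -> (row=2, col=7) -> (row=2, col=6) -> (row=1, col=6)

Answer: Shortest path length: 3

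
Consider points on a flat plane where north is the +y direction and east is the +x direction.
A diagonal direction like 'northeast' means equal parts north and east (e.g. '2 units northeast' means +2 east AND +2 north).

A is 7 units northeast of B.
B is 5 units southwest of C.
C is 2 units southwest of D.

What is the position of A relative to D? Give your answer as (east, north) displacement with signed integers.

Place D at the origin (east=0, north=0).
  C is 2 units southwest of D: delta (east=-2, north=-2); C at (east=-2, north=-2).
  B is 5 units southwest of C: delta (east=-5, north=-5); B at (east=-7, north=-7).
  A is 7 units northeast of B: delta (east=+7, north=+7); A at (east=0, north=0).
Therefore A relative to D: (east=0, north=0).

Answer: A is at (east=0, north=0) relative to D.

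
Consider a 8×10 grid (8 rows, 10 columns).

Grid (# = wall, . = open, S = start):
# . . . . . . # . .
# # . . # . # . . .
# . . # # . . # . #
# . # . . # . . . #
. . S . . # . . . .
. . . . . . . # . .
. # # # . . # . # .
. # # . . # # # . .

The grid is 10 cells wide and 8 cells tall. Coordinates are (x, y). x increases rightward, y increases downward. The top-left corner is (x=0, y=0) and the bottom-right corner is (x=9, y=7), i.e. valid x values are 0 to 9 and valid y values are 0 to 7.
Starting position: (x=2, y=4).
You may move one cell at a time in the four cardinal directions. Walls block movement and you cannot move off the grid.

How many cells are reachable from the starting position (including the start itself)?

BFS flood-fill from (x=2, y=4):
  Distance 0: (x=2, y=4)
  Distance 1: (x=1, y=4), (x=3, y=4), (x=2, y=5)
  Distance 2: (x=1, y=3), (x=3, y=3), (x=0, y=4), (x=4, y=4), (x=1, y=5), (x=3, y=5)
  Distance 3: (x=1, y=2), (x=4, y=3), (x=0, y=5), (x=4, y=5)
  Distance 4: (x=2, y=2), (x=5, y=5), (x=0, y=6), (x=4, y=6)
  Distance 5: (x=2, y=1), (x=6, y=5), (x=5, y=6), (x=0, y=7), (x=4, y=7)
  Distance 6: (x=2, y=0), (x=3, y=1), (x=6, y=4), (x=3, y=7)
  Distance 7: (x=1, y=0), (x=3, y=0), (x=6, y=3), (x=7, y=4)
  Distance 8: (x=4, y=0), (x=6, y=2), (x=7, y=3), (x=8, y=4)
  Distance 9: (x=5, y=0), (x=5, y=2), (x=8, y=3), (x=9, y=4), (x=8, y=5)
  Distance 10: (x=6, y=0), (x=5, y=1), (x=8, y=2), (x=9, y=5)
  Distance 11: (x=8, y=1), (x=9, y=6)
  Distance 12: (x=8, y=0), (x=7, y=1), (x=9, y=1), (x=9, y=7)
  Distance 13: (x=9, y=0), (x=8, y=7)
Total reachable: 52 (grid has 53 open cells total)

Answer: Reachable cells: 52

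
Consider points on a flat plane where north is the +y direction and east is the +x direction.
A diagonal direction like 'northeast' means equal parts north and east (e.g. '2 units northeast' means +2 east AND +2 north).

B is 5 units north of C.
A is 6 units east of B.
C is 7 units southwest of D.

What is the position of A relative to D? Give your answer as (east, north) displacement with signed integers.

Place D at the origin (east=0, north=0).
  C is 7 units southwest of D: delta (east=-7, north=-7); C at (east=-7, north=-7).
  B is 5 units north of C: delta (east=+0, north=+5); B at (east=-7, north=-2).
  A is 6 units east of B: delta (east=+6, north=+0); A at (east=-1, north=-2).
Therefore A relative to D: (east=-1, north=-2).

Answer: A is at (east=-1, north=-2) relative to D.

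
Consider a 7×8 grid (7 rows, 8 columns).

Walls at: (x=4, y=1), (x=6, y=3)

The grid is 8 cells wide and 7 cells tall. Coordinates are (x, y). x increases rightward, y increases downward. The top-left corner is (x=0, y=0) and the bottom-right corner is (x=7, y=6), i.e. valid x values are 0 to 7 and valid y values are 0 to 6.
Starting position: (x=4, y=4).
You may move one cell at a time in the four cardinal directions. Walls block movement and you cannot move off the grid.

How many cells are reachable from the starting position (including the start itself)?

BFS flood-fill from (x=4, y=4):
  Distance 0: (x=4, y=4)
  Distance 1: (x=4, y=3), (x=3, y=4), (x=5, y=4), (x=4, y=5)
  Distance 2: (x=4, y=2), (x=3, y=3), (x=5, y=3), (x=2, y=4), (x=6, y=4), (x=3, y=5), (x=5, y=5), (x=4, y=6)
  Distance 3: (x=3, y=2), (x=5, y=2), (x=2, y=3), (x=1, y=4), (x=7, y=4), (x=2, y=5), (x=6, y=5), (x=3, y=6), (x=5, y=6)
  Distance 4: (x=3, y=1), (x=5, y=1), (x=2, y=2), (x=6, y=2), (x=1, y=3), (x=7, y=3), (x=0, y=4), (x=1, y=5), (x=7, y=5), (x=2, y=6), (x=6, y=6)
  Distance 5: (x=3, y=0), (x=5, y=0), (x=2, y=1), (x=6, y=1), (x=1, y=2), (x=7, y=2), (x=0, y=3), (x=0, y=5), (x=1, y=6), (x=7, y=6)
  Distance 6: (x=2, y=0), (x=4, y=0), (x=6, y=0), (x=1, y=1), (x=7, y=1), (x=0, y=2), (x=0, y=6)
  Distance 7: (x=1, y=0), (x=7, y=0), (x=0, y=1)
  Distance 8: (x=0, y=0)
Total reachable: 54 (grid has 54 open cells total)

Answer: Reachable cells: 54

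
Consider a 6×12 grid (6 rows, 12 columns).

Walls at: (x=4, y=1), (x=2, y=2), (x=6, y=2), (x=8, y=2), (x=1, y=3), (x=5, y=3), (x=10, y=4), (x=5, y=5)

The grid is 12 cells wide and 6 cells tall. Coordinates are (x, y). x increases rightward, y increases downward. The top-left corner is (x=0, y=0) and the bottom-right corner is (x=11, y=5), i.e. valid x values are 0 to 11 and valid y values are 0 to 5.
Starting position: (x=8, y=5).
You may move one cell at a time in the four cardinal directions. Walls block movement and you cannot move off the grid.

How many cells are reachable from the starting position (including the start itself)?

Answer: Reachable cells: 64

Derivation:
BFS flood-fill from (x=8, y=5):
  Distance 0: (x=8, y=5)
  Distance 1: (x=8, y=4), (x=7, y=5), (x=9, y=5)
  Distance 2: (x=8, y=3), (x=7, y=4), (x=9, y=4), (x=6, y=5), (x=10, y=5)
  Distance 3: (x=7, y=3), (x=9, y=3), (x=6, y=4), (x=11, y=5)
  Distance 4: (x=7, y=2), (x=9, y=2), (x=6, y=3), (x=10, y=3), (x=5, y=4), (x=11, y=4)
  Distance 5: (x=7, y=1), (x=9, y=1), (x=10, y=2), (x=11, y=3), (x=4, y=4)
  Distance 6: (x=7, y=0), (x=9, y=0), (x=6, y=1), (x=8, y=1), (x=10, y=1), (x=11, y=2), (x=4, y=3), (x=3, y=4), (x=4, y=5)
  Distance 7: (x=6, y=0), (x=8, y=0), (x=10, y=0), (x=5, y=1), (x=11, y=1), (x=4, y=2), (x=3, y=3), (x=2, y=4), (x=3, y=5)
  Distance 8: (x=5, y=0), (x=11, y=0), (x=3, y=2), (x=5, y=2), (x=2, y=3), (x=1, y=4), (x=2, y=5)
  Distance 9: (x=4, y=0), (x=3, y=1), (x=0, y=4), (x=1, y=5)
  Distance 10: (x=3, y=0), (x=2, y=1), (x=0, y=3), (x=0, y=5)
  Distance 11: (x=2, y=0), (x=1, y=1), (x=0, y=2)
  Distance 12: (x=1, y=0), (x=0, y=1), (x=1, y=2)
  Distance 13: (x=0, y=0)
Total reachable: 64 (grid has 64 open cells total)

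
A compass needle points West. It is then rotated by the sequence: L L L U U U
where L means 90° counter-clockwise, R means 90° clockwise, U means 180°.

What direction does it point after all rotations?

Start: West
  L (left (90° counter-clockwise)) -> South
  L (left (90° counter-clockwise)) -> East
  L (left (90° counter-clockwise)) -> North
  U (U-turn (180°)) -> South
  U (U-turn (180°)) -> North
  U (U-turn (180°)) -> South
Final: South

Answer: Final heading: South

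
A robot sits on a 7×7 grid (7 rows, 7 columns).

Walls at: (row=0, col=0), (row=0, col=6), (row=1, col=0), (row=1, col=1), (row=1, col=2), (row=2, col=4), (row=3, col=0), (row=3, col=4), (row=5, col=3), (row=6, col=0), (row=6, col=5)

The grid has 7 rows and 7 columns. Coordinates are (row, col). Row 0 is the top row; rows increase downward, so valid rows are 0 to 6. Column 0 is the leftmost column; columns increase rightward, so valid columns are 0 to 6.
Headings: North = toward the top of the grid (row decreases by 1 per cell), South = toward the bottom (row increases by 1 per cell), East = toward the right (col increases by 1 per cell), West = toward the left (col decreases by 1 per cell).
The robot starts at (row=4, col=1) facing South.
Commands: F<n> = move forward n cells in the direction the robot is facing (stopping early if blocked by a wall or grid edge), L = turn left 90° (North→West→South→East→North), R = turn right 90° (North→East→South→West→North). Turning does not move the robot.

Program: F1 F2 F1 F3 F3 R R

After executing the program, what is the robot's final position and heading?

Start: (row=4, col=1), facing South
  F1: move forward 1, now at (row=5, col=1)
  F2: move forward 1/2 (blocked), now at (row=6, col=1)
  F1: move forward 0/1 (blocked), now at (row=6, col=1)
  F3: move forward 0/3 (blocked), now at (row=6, col=1)
  F3: move forward 0/3 (blocked), now at (row=6, col=1)
  R: turn right, now facing West
  R: turn right, now facing North
Final: (row=6, col=1), facing North

Answer: Final position: (row=6, col=1), facing North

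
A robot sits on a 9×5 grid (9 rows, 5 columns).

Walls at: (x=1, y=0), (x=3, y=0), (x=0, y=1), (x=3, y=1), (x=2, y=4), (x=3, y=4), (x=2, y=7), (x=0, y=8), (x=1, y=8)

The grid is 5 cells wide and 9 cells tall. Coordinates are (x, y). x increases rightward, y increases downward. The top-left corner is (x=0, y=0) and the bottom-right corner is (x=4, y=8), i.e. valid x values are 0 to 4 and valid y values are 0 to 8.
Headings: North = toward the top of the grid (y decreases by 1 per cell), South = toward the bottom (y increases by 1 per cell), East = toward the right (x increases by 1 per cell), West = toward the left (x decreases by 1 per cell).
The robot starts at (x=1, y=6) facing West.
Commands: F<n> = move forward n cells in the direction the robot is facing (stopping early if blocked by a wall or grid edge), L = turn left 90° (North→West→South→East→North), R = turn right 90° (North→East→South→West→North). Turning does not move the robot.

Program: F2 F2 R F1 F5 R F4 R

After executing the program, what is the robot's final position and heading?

Start: (x=1, y=6), facing West
  F2: move forward 1/2 (blocked), now at (x=0, y=6)
  F2: move forward 0/2 (blocked), now at (x=0, y=6)
  R: turn right, now facing North
  F1: move forward 1, now at (x=0, y=5)
  F5: move forward 3/5 (blocked), now at (x=0, y=2)
  R: turn right, now facing East
  F4: move forward 4, now at (x=4, y=2)
  R: turn right, now facing South
Final: (x=4, y=2), facing South

Answer: Final position: (x=4, y=2), facing South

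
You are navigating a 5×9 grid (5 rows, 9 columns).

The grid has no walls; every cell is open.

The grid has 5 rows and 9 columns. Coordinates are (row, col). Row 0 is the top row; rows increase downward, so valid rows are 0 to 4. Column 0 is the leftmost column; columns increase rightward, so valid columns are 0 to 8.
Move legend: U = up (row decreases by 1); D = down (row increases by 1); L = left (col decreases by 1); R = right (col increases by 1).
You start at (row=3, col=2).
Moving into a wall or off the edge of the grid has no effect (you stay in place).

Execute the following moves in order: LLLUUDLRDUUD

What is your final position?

Answer: Final position: (row=2, col=1)

Derivation:
Start: (row=3, col=2)
  L (left): (row=3, col=2) -> (row=3, col=1)
  L (left): (row=3, col=1) -> (row=3, col=0)
  L (left): blocked, stay at (row=3, col=0)
  U (up): (row=3, col=0) -> (row=2, col=0)
  U (up): (row=2, col=0) -> (row=1, col=0)
  D (down): (row=1, col=0) -> (row=2, col=0)
  L (left): blocked, stay at (row=2, col=0)
  R (right): (row=2, col=0) -> (row=2, col=1)
  D (down): (row=2, col=1) -> (row=3, col=1)
  U (up): (row=3, col=1) -> (row=2, col=1)
  U (up): (row=2, col=1) -> (row=1, col=1)
  D (down): (row=1, col=1) -> (row=2, col=1)
Final: (row=2, col=1)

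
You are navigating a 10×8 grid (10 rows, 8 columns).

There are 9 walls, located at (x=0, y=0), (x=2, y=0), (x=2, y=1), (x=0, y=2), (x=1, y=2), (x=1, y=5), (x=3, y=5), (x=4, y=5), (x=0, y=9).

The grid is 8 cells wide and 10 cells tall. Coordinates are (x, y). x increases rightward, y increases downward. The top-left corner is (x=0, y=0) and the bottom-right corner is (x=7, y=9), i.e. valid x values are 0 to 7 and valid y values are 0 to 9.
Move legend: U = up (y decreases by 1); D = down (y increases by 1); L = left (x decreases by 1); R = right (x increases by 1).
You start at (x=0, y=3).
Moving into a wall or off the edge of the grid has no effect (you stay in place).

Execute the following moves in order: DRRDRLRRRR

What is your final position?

Start: (x=0, y=3)
  D (down): (x=0, y=3) -> (x=0, y=4)
  R (right): (x=0, y=4) -> (x=1, y=4)
  R (right): (x=1, y=4) -> (x=2, y=4)
  D (down): (x=2, y=4) -> (x=2, y=5)
  R (right): blocked, stay at (x=2, y=5)
  L (left): blocked, stay at (x=2, y=5)
  [×4]R (right): blocked, stay at (x=2, y=5)
Final: (x=2, y=5)

Answer: Final position: (x=2, y=5)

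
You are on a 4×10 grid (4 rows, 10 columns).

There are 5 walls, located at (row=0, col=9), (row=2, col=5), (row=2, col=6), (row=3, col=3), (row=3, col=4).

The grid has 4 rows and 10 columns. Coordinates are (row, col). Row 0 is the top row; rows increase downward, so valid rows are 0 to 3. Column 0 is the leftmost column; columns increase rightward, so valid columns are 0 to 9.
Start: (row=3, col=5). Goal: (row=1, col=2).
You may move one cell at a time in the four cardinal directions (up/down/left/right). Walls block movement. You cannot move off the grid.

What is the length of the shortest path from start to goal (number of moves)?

Answer: Shortest path length: 9

Derivation:
BFS from (row=3, col=5) until reaching (row=1, col=2):
  Distance 0: (row=3, col=5)
  Distance 1: (row=3, col=6)
  Distance 2: (row=3, col=7)
  Distance 3: (row=2, col=7), (row=3, col=8)
  Distance 4: (row=1, col=7), (row=2, col=8), (row=3, col=9)
  Distance 5: (row=0, col=7), (row=1, col=6), (row=1, col=8), (row=2, col=9)
  Distance 6: (row=0, col=6), (row=0, col=8), (row=1, col=5), (row=1, col=9)
  Distance 7: (row=0, col=5), (row=1, col=4)
  Distance 8: (row=0, col=4), (row=1, col=3), (row=2, col=4)
  Distance 9: (row=0, col=3), (row=1, col=2), (row=2, col=3)  <- goal reached here
One shortest path (9 moves): (row=3, col=5) -> (row=3, col=6) -> (row=3, col=7) -> (row=2, col=7) -> (row=1, col=7) -> (row=1, col=6) -> (row=1, col=5) -> (row=1, col=4) -> (row=1, col=3) -> (row=1, col=2)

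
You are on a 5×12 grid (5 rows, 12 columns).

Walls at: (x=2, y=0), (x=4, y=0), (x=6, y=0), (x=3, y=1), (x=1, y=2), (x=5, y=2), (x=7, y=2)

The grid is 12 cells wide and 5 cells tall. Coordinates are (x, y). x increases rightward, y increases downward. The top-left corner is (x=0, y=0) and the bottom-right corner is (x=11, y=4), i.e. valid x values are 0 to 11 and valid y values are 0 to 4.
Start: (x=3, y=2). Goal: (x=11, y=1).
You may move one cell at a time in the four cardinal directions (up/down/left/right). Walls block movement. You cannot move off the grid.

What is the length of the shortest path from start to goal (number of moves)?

BFS from (x=3, y=2) until reaching (x=11, y=1):
  Distance 0: (x=3, y=2)
  Distance 1: (x=2, y=2), (x=4, y=2), (x=3, y=3)
  Distance 2: (x=2, y=1), (x=4, y=1), (x=2, y=3), (x=4, y=3), (x=3, y=4)
  Distance 3: (x=1, y=1), (x=5, y=1), (x=1, y=3), (x=5, y=3), (x=2, y=4), (x=4, y=4)
  Distance 4: (x=1, y=0), (x=5, y=0), (x=0, y=1), (x=6, y=1), (x=0, y=3), (x=6, y=3), (x=1, y=4), (x=5, y=4)
  Distance 5: (x=0, y=0), (x=7, y=1), (x=0, y=2), (x=6, y=2), (x=7, y=3), (x=0, y=4), (x=6, y=4)
  Distance 6: (x=7, y=0), (x=8, y=1), (x=8, y=3), (x=7, y=4)
  Distance 7: (x=8, y=0), (x=9, y=1), (x=8, y=2), (x=9, y=3), (x=8, y=4)
  Distance 8: (x=9, y=0), (x=10, y=1), (x=9, y=2), (x=10, y=3), (x=9, y=4)
  Distance 9: (x=10, y=0), (x=11, y=1), (x=10, y=2), (x=11, y=3), (x=10, y=4)  <- goal reached here
One shortest path (9 moves): (x=3, y=2) -> (x=4, y=2) -> (x=4, y=1) -> (x=5, y=1) -> (x=6, y=1) -> (x=7, y=1) -> (x=8, y=1) -> (x=9, y=1) -> (x=10, y=1) -> (x=11, y=1)

Answer: Shortest path length: 9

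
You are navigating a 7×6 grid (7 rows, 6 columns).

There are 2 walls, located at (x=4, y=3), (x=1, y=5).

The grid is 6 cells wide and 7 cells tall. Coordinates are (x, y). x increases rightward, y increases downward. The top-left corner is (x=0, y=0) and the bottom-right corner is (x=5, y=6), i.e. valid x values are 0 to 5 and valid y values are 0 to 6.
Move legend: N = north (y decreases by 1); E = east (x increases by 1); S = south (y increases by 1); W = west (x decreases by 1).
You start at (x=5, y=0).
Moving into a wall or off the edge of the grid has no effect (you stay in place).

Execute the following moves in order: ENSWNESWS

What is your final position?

Answer: Final position: (x=4, y=2)

Derivation:
Start: (x=5, y=0)
  E (east): blocked, stay at (x=5, y=0)
  N (north): blocked, stay at (x=5, y=0)
  S (south): (x=5, y=0) -> (x=5, y=1)
  W (west): (x=5, y=1) -> (x=4, y=1)
  N (north): (x=4, y=1) -> (x=4, y=0)
  E (east): (x=4, y=0) -> (x=5, y=0)
  S (south): (x=5, y=0) -> (x=5, y=1)
  W (west): (x=5, y=1) -> (x=4, y=1)
  S (south): (x=4, y=1) -> (x=4, y=2)
Final: (x=4, y=2)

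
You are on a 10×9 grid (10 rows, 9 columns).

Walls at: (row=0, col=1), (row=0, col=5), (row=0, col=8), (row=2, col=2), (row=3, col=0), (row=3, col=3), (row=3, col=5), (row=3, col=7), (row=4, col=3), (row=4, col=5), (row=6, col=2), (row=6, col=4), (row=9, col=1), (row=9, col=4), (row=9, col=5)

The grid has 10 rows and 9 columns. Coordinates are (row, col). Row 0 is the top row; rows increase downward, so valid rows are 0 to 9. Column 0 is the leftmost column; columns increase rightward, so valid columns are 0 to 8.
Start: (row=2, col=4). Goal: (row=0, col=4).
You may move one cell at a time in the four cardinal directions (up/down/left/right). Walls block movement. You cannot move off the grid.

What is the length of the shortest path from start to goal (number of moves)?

Answer: Shortest path length: 2

Derivation:
BFS from (row=2, col=4) until reaching (row=0, col=4):
  Distance 0: (row=2, col=4)
  Distance 1: (row=1, col=4), (row=2, col=3), (row=2, col=5), (row=3, col=4)
  Distance 2: (row=0, col=4), (row=1, col=3), (row=1, col=5), (row=2, col=6), (row=4, col=4)  <- goal reached here
One shortest path (2 moves): (row=2, col=4) -> (row=1, col=4) -> (row=0, col=4)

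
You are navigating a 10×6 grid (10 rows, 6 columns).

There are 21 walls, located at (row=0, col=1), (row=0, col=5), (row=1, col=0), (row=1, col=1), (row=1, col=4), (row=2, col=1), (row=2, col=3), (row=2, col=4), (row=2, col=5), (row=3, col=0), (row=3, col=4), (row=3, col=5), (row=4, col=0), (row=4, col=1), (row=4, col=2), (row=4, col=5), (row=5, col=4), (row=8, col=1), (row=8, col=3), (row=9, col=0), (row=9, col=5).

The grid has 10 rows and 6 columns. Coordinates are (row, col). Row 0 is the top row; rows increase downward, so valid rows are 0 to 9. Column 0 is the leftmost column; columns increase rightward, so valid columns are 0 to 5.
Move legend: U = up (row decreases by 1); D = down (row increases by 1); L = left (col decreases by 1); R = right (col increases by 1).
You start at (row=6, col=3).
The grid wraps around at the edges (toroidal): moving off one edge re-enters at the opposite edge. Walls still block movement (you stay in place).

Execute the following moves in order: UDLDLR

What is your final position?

Answer: Final position: (row=7, col=2)

Derivation:
Start: (row=6, col=3)
  U (up): (row=6, col=3) -> (row=5, col=3)
  D (down): (row=5, col=3) -> (row=6, col=3)
  L (left): (row=6, col=3) -> (row=6, col=2)
  D (down): (row=6, col=2) -> (row=7, col=2)
  L (left): (row=7, col=2) -> (row=7, col=1)
  R (right): (row=7, col=1) -> (row=7, col=2)
Final: (row=7, col=2)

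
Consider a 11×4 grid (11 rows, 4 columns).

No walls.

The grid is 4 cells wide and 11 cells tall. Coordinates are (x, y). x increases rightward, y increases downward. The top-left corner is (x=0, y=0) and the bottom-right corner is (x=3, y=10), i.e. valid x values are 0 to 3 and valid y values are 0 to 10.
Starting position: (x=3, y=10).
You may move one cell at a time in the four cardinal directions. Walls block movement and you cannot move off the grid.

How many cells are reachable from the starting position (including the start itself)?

Answer: Reachable cells: 44

Derivation:
BFS flood-fill from (x=3, y=10):
  Distance 0: (x=3, y=10)
  Distance 1: (x=3, y=9), (x=2, y=10)
  Distance 2: (x=3, y=8), (x=2, y=9), (x=1, y=10)
  Distance 3: (x=3, y=7), (x=2, y=8), (x=1, y=9), (x=0, y=10)
  Distance 4: (x=3, y=6), (x=2, y=7), (x=1, y=8), (x=0, y=9)
  Distance 5: (x=3, y=5), (x=2, y=6), (x=1, y=7), (x=0, y=8)
  Distance 6: (x=3, y=4), (x=2, y=5), (x=1, y=6), (x=0, y=7)
  Distance 7: (x=3, y=3), (x=2, y=4), (x=1, y=5), (x=0, y=6)
  Distance 8: (x=3, y=2), (x=2, y=3), (x=1, y=4), (x=0, y=5)
  Distance 9: (x=3, y=1), (x=2, y=2), (x=1, y=3), (x=0, y=4)
  Distance 10: (x=3, y=0), (x=2, y=1), (x=1, y=2), (x=0, y=3)
  Distance 11: (x=2, y=0), (x=1, y=1), (x=0, y=2)
  Distance 12: (x=1, y=0), (x=0, y=1)
  Distance 13: (x=0, y=0)
Total reachable: 44 (grid has 44 open cells total)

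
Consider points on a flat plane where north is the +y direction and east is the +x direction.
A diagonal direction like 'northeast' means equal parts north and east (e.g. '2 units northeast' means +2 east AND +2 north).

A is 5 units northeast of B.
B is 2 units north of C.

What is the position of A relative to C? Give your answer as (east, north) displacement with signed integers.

Answer: A is at (east=5, north=7) relative to C.

Derivation:
Place C at the origin (east=0, north=0).
  B is 2 units north of C: delta (east=+0, north=+2); B at (east=0, north=2).
  A is 5 units northeast of B: delta (east=+5, north=+5); A at (east=5, north=7).
Therefore A relative to C: (east=5, north=7).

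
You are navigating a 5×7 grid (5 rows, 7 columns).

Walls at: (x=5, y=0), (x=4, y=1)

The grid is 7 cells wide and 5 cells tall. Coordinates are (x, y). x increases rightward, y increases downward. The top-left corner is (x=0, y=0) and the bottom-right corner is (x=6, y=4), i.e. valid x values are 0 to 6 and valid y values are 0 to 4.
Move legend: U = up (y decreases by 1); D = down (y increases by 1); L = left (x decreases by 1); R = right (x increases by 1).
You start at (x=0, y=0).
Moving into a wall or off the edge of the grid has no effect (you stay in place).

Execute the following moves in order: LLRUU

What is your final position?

Answer: Final position: (x=1, y=0)

Derivation:
Start: (x=0, y=0)
  L (left): blocked, stay at (x=0, y=0)
  L (left): blocked, stay at (x=0, y=0)
  R (right): (x=0, y=0) -> (x=1, y=0)
  U (up): blocked, stay at (x=1, y=0)
  U (up): blocked, stay at (x=1, y=0)
Final: (x=1, y=0)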